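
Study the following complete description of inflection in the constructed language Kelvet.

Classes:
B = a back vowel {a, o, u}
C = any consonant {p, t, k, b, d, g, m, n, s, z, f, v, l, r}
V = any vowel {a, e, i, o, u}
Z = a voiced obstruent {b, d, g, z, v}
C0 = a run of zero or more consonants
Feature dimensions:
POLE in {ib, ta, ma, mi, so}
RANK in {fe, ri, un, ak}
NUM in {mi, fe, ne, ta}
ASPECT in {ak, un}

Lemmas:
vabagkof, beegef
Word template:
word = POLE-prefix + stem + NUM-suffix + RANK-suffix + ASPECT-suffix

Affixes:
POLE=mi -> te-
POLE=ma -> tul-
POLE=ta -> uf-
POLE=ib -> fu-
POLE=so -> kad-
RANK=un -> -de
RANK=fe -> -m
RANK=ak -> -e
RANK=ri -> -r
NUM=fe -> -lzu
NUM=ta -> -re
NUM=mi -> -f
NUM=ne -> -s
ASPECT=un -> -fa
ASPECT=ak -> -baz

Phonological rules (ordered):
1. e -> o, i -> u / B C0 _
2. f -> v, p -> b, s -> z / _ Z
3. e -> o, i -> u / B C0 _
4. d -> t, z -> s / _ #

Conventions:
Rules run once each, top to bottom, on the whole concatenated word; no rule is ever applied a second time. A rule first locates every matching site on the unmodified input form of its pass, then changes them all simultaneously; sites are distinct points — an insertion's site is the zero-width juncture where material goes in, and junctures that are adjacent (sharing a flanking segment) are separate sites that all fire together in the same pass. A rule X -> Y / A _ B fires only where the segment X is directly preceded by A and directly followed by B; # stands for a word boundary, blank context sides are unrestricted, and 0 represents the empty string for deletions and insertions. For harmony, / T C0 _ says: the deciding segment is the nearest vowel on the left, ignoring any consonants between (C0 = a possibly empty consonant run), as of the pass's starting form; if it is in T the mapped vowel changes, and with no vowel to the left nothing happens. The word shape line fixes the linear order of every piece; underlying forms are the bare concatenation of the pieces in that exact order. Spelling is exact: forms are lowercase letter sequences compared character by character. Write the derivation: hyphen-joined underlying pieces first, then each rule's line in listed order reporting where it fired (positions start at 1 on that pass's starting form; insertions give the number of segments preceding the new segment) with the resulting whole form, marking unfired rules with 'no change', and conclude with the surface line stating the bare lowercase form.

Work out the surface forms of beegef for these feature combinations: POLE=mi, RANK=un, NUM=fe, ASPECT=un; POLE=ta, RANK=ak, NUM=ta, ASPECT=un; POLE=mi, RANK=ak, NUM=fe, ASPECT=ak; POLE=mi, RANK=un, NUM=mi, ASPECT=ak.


cell POLE=mi, RANK=un, NUM=fe, ASPECT=un:
underlying: te-beegef-lzu-de-fa
1. e -> o, i -> u / B C0 _: fires at position(s) 13: tebeegeflzudofa
2. f -> v, p -> b, s -> z / _ Z: no change
3. e -> o, i -> u / B C0 _: no change
4. d -> t, z -> s / _ #: no change
surface: tebeegeflzudofa

cell POLE=ta, RANK=ak, NUM=ta, ASPECT=un:
underlying: uf-beegef-re-e-fa
1. e -> o, i -> u / B C0 _: fires at position(s) 4: ufboegefreefa
2. f -> v, p -> b, s -> z / _ Z: fires at position(s) 2: uvboegefreefa
3. e -> o, i -> u / B C0 _: fires at position(s) 5: uvboogefreefa
4. d -> t, z -> s / _ #: no change
surface: uvboogefreefa

cell POLE=mi, RANK=ak, NUM=fe, ASPECT=ak:
underlying: te-beegef-lzu-e-baz
1. e -> o, i -> u / B C0 _: fires at position(s) 12: tebeegeflzuobaz
2. f -> v, p -> b, s -> z / _ Z: no change
3. e -> o, i -> u / B C0 _: no change
4. d -> t, z -> s / _ #: fires at position(s) 15: tebeegeflzuobas
surface: tebeegeflzuobas

cell POLE=mi, RANK=un, NUM=mi, ASPECT=ak:
underlying: te-beegef-f-de-baz
1. e -> o, i -> u / B C0 _: no change
2. f -> v, p -> b, s -> z / _ Z: fires at position(s) 9: tebeegefvdebaz
3. e -> o, i -> u / B C0 _: no change
4. d -> t, z -> s / _ #: fires at position(s) 14: tebeegefvdebas
surface: tebeegefvdebas


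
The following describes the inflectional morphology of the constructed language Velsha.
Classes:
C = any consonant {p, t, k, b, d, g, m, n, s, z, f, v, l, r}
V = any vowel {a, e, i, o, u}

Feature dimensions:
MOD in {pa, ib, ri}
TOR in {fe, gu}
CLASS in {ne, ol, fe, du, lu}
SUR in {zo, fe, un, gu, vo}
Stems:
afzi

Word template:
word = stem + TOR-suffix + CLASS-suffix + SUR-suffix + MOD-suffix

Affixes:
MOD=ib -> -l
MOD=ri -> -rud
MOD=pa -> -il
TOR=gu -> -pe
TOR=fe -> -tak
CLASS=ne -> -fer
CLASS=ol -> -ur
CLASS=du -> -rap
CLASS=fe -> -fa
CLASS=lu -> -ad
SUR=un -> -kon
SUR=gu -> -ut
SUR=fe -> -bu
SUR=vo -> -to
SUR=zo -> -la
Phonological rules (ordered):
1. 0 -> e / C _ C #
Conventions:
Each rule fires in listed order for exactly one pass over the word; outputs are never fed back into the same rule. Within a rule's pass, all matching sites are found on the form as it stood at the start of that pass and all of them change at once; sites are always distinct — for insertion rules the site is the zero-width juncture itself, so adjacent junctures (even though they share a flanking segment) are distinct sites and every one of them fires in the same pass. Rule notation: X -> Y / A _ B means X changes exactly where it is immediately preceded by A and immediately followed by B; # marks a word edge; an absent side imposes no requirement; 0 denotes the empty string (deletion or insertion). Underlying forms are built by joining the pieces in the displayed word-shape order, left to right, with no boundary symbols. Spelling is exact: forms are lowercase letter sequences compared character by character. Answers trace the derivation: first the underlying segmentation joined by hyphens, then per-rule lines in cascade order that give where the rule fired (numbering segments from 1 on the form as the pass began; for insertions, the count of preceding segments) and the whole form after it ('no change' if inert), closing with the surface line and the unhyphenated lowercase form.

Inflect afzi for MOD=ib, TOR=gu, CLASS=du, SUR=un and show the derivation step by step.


underlying: afzi-pe-rap-kon-l
1. 0 -> e / C _ C #: inserts after position(s) 12: afziperapkonel
surface: afziperapkonel


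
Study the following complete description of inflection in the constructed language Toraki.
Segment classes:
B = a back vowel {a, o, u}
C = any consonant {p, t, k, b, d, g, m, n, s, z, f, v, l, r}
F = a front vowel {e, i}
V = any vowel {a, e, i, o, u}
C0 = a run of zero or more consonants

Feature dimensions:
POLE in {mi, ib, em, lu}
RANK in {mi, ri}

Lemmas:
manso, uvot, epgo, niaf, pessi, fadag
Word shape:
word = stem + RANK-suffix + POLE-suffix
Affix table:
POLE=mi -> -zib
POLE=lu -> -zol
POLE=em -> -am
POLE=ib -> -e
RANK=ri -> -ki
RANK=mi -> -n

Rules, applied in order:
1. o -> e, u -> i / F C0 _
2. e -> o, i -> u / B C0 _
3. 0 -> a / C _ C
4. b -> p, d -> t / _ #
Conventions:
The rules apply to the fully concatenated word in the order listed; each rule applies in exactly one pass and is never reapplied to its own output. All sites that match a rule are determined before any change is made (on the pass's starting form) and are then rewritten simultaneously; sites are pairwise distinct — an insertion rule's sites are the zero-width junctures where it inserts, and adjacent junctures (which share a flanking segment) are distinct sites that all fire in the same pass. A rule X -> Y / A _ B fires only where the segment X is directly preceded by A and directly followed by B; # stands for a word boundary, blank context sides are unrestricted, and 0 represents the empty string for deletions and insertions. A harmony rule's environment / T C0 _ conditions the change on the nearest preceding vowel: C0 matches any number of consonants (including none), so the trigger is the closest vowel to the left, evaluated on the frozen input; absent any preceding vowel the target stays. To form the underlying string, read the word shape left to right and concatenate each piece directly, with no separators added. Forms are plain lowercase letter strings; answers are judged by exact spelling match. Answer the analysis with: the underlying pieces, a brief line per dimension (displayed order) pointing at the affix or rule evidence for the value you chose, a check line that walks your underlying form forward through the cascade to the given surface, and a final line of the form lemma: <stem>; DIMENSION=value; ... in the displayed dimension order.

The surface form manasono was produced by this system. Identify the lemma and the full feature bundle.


underlying: manso-n-e
POLE=ib - signalled by the affix -e
RANK=mi - signalled by the affix -n
check: mansone -> mansone -> mansono -> manasono -> manasono
lemma: manso; POLE=ib; RANK=mi


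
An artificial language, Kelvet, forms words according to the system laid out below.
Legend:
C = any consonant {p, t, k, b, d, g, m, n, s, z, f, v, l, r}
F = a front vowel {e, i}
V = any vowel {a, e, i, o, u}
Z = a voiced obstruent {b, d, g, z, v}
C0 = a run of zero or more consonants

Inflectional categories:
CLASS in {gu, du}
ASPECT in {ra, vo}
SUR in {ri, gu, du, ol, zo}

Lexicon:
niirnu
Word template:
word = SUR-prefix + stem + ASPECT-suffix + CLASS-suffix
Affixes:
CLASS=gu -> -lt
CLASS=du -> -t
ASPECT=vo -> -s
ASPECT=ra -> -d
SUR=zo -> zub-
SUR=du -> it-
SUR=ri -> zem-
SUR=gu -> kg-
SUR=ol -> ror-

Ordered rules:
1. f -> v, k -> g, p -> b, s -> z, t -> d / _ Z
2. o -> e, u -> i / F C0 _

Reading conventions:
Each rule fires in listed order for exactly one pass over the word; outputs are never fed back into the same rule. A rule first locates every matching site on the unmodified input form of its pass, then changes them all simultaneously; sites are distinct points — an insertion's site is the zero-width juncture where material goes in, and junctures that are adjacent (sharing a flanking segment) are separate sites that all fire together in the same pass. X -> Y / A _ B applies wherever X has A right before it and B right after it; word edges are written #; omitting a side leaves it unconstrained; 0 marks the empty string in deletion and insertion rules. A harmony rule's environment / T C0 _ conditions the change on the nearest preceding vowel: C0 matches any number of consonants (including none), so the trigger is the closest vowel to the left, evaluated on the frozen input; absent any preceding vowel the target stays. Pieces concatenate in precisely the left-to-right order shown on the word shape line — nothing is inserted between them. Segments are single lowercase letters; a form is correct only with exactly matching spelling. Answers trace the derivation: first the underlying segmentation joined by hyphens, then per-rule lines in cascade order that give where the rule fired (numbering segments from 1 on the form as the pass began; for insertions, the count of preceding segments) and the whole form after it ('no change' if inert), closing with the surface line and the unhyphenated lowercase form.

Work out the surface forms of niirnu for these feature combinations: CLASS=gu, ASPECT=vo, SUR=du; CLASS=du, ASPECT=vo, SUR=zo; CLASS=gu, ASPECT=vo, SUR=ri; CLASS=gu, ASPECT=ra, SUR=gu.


cell CLASS=gu, ASPECT=vo, SUR=du:
underlying: it-niirnu-s-lt
1. f -> v, k -> g, p -> b, s -> z, t -> d / _ Z: no change
2. o -> e, u -> i / F C0 _: fires at position(s) 8: itniirnislt
surface: itniirnislt

cell CLASS=du, ASPECT=vo, SUR=zo:
underlying: zub-niirnu-s-t
1. f -> v, k -> g, p -> b, s -> z, t -> d / _ Z: no change
2. o -> e, u -> i / F C0 _: fires at position(s) 9: zubniirnist
surface: zubniirnist

cell CLASS=gu, ASPECT=vo, SUR=ri:
underlying: zem-niirnu-s-lt
1. f -> v, k -> g, p -> b, s -> z, t -> d / _ Z: no change
2. o -> e, u -> i / F C0 _: fires at position(s) 9: zemniirnislt
surface: zemniirnislt

cell CLASS=gu, ASPECT=ra, SUR=gu:
underlying: kg-niirnu-d-lt
1. f -> v, k -> g, p -> b, s -> z, t -> d / _ Z: fires at position(s) 1: ggniirnudlt
2. o -> e, u -> i / F C0 _: fires at position(s) 8: ggniirnidlt
surface: ggniirnidlt


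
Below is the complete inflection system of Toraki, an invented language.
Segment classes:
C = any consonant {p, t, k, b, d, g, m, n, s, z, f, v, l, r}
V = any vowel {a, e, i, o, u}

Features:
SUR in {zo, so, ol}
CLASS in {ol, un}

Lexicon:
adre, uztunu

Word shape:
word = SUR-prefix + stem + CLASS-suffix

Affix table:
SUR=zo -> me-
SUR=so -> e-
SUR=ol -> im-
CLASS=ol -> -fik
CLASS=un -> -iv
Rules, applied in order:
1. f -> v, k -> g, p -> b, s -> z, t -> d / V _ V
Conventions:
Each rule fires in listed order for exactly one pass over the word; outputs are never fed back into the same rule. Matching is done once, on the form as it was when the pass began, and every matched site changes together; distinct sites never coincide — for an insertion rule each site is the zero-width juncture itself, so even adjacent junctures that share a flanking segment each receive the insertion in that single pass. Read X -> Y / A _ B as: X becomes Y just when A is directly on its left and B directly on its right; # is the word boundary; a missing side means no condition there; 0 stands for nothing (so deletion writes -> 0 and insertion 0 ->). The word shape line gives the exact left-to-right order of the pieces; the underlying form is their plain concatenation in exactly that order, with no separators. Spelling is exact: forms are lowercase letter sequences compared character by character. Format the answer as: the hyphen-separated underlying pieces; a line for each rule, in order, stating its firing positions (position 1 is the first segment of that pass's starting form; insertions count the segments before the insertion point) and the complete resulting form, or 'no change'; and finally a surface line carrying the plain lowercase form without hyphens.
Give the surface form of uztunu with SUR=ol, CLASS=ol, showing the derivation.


underlying: im-uztunu-fik
1. f -> v, k -> g, p -> b, s -> z, t -> d / V _ V: fires at position(s) 9: imuztunuvik
surface: imuztunuvik


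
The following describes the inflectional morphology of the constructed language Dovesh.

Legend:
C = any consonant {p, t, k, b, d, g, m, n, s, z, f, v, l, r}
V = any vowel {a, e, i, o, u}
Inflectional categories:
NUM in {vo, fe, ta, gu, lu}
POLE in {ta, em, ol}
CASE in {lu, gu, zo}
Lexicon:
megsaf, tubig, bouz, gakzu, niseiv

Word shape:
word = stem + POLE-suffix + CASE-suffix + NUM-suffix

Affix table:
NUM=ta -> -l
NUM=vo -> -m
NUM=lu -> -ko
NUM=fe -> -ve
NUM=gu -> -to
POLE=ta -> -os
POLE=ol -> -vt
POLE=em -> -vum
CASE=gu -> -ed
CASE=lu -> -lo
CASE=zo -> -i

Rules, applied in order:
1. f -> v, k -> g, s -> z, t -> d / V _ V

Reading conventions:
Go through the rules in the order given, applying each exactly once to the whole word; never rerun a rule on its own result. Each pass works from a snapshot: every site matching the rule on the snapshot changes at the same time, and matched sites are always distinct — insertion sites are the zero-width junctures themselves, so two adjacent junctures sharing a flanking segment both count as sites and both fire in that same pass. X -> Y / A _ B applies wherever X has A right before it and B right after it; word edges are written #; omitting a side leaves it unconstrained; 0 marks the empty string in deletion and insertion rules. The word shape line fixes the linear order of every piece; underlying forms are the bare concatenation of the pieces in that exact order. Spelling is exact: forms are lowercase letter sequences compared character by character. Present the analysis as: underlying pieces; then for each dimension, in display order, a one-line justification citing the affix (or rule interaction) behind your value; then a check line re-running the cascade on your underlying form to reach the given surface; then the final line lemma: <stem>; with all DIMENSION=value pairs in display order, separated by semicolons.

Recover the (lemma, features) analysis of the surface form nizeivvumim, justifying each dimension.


underlying: niseiv-vum-i-m
NUM=vo - signalled by the affix -m
POLE=em - signalled by the affix -vum
CASE=zo - signalled by the affix -i
check: niseivvumim -> nizeivvumim
lemma: niseiv; NUM=vo; POLE=em; CASE=zo


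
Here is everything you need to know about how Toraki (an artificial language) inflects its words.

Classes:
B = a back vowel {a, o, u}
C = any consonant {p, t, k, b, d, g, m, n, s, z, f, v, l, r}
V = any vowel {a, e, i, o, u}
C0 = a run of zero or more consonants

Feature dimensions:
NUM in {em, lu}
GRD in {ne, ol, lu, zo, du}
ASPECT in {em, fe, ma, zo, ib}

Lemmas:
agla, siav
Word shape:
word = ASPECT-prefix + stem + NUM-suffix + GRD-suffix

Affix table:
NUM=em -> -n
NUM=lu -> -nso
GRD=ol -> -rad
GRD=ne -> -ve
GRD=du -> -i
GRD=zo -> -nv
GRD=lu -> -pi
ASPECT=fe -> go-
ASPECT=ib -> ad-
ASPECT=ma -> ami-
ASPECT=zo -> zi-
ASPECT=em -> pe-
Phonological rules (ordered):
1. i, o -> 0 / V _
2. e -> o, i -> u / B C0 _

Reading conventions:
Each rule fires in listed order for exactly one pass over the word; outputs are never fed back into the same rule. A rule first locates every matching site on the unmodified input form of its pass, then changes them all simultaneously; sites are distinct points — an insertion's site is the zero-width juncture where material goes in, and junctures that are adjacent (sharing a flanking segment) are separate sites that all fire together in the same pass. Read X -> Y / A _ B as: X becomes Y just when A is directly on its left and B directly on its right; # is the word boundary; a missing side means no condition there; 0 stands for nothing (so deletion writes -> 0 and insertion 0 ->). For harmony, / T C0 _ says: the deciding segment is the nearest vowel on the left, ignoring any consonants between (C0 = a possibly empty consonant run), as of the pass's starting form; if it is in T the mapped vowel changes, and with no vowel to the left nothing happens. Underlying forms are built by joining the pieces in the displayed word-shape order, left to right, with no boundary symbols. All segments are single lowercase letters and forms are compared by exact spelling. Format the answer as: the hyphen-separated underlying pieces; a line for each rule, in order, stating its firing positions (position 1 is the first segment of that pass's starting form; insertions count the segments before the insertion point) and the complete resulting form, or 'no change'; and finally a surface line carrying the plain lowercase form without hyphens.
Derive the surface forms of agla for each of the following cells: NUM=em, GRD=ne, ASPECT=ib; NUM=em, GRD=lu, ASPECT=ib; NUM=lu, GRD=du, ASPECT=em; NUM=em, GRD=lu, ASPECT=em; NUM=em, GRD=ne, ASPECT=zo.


cell NUM=em, GRD=ne, ASPECT=ib:
underlying: ad-agla-n-ve
1. i, o -> 0 / V _: no change
2. e -> o, i -> u / B C0 _: fires at position(s) 9: adaglanvo
surface: adaglanvo

cell NUM=em, GRD=lu, ASPECT=ib:
underlying: ad-agla-n-pi
1. i, o -> 0 / V _: no change
2. e -> o, i -> u / B C0 _: fires at position(s) 9: adaglanpu
surface: adaglanpu

cell NUM=lu, GRD=du, ASPECT=em:
underlying: pe-agla-nso-i
1. i, o -> 0 / V _: fires at position(s) 10: peaglanso
2. e -> o, i -> u / B C0 _: no change
surface: peaglanso

cell NUM=em, GRD=lu, ASPECT=em:
underlying: pe-agla-n-pi
1. i, o -> 0 / V _: no change
2. e -> o, i -> u / B C0 _: fires at position(s) 9: peaglanpu
surface: peaglanpu

cell NUM=em, GRD=ne, ASPECT=zo:
underlying: zi-agla-n-ve
1. i, o -> 0 / V _: no change
2. e -> o, i -> u / B C0 _: fires at position(s) 9: ziaglanvo
surface: ziaglanvo


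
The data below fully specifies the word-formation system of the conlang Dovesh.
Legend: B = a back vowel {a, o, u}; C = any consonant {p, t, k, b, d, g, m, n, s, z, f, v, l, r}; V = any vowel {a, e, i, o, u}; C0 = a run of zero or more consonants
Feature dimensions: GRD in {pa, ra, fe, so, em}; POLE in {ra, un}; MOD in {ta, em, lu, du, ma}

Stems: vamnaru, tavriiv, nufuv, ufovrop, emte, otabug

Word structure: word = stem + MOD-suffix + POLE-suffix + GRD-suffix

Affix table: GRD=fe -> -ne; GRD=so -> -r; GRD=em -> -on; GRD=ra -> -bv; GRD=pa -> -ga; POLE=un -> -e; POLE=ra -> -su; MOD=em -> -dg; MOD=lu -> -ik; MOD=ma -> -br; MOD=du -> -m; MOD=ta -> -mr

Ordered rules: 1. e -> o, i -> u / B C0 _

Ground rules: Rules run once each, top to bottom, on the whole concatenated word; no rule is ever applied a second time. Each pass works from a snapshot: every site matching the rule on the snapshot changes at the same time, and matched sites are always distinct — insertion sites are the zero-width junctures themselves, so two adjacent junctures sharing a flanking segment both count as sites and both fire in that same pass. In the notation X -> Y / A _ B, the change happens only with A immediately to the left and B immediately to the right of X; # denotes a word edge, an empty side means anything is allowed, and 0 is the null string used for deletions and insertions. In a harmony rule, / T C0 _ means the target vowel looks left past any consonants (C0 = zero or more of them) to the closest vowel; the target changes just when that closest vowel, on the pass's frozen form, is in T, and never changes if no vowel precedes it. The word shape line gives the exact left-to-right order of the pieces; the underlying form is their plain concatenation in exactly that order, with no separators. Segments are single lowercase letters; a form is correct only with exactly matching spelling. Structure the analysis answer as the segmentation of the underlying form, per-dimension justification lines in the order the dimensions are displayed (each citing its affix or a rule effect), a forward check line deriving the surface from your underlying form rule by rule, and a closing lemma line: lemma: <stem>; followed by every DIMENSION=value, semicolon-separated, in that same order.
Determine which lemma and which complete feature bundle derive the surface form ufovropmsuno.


underlying: ufovrop-m-su-ne
GRD=fe - signalled by the affix -ne
POLE=ra - signalled by the affix -su
MOD=du - signalled by the affix -m
check: ufovropmsune -> ufovropmsuno
lemma: ufovrop; GRD=fe; POLE=ra; MOD=du


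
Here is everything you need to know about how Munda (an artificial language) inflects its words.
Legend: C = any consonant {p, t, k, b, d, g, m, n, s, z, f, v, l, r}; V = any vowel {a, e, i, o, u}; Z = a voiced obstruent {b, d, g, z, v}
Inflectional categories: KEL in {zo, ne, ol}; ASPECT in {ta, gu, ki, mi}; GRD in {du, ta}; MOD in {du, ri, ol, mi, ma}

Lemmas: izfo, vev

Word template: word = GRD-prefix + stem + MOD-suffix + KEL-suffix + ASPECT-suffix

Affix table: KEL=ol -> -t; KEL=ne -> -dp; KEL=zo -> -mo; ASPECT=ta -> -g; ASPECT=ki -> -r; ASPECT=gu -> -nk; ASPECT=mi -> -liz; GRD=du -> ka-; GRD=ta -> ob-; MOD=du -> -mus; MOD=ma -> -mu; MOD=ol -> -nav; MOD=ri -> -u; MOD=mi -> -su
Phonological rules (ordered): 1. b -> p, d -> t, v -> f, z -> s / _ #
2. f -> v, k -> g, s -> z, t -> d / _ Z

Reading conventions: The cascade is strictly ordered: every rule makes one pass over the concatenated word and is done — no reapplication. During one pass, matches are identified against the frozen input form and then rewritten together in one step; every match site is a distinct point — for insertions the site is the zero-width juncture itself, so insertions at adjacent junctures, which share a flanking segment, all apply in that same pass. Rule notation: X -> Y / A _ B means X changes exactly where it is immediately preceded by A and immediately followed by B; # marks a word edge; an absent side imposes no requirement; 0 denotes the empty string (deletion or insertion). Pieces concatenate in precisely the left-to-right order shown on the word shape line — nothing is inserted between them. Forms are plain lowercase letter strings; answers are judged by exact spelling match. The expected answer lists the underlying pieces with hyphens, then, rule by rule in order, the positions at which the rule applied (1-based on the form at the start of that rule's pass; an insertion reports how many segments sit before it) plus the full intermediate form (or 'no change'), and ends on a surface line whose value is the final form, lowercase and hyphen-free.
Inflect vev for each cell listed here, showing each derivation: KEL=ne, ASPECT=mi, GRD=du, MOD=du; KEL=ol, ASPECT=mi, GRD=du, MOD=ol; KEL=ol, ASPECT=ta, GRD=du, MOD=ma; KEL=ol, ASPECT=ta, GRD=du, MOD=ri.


cell KEL=ne, ASPECT=mi, GRD=du, MOD=du:
underlying: ka-vev-mus-dp-liz
1. b -> p, d -> t, v -> f, z -> s / _ #: fires at position(s) 13: kavevmusdplis
2. f -> v, k -> g, s -> z, t -> d / _ Z: fires at position(s) 8: kavevmuzdplis
surface: kavevmuzdplis

cell KEL=ol, ASPECT=mi, GRD=du, MOD=ol:
underlying: ka-vev-nav-t-liz
1. b -> p, d -> t, v -> f, z -> s / _ #: fires at position(s) 12: kavevnavtlis
2. f -> v, k -> g, s -> z, t -> d / _ Z: no change
surface: kavevnavtlis

cell KEL=ol, ASPECT=ta, GRD=du, MOD=ma:
underlying: ka-vev-mu-t-g
1. b -> p, d -> t, v -> f, z -> s / _ #: no change
2. f -> v, k -> g, s -> z, t -> d / _ Z: fires at position(s) 8: kavevmudg
surface: kavevmudg

cell KEL=ol, ASPECT=ta, GRD=du, MOD=ri:
underlying: ka-vev-u-t-g
1. b -> p, d -> t, v -> f, z -> s / _ #: no change
2. f -> v, k -> g, s -> z, t -> d / _ Z: fires at position(s) 7: kavevudg
surface: kavevudg


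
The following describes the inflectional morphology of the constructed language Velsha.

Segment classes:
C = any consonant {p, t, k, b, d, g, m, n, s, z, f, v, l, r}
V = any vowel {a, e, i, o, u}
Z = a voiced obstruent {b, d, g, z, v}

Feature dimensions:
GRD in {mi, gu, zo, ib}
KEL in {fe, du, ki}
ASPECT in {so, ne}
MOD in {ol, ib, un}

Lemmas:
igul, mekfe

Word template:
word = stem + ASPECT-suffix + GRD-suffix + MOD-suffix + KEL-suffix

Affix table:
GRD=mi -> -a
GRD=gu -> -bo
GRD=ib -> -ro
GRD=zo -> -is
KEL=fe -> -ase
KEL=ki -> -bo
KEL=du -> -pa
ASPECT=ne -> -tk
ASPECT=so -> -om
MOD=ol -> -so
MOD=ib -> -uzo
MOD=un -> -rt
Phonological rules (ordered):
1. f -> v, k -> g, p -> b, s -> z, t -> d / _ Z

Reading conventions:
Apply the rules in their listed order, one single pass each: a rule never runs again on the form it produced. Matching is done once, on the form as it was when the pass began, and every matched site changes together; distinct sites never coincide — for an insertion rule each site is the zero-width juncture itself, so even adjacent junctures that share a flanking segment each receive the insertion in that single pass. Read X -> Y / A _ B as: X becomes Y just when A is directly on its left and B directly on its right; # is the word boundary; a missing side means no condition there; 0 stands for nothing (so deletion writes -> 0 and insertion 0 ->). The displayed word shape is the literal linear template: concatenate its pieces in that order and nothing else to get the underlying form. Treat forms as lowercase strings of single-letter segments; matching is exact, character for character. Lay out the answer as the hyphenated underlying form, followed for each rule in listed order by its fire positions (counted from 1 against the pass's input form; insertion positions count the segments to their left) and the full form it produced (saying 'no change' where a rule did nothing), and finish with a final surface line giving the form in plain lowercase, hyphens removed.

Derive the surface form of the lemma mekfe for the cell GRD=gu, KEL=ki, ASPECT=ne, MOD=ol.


underlying: mekfe-tk-bo-so-bo
1. f -> v, k -> g, p -> b, s -> z, t -> d / _ Z: fires at position(s) 7: mekfetgbosobo
surface: mekfetgbosobo


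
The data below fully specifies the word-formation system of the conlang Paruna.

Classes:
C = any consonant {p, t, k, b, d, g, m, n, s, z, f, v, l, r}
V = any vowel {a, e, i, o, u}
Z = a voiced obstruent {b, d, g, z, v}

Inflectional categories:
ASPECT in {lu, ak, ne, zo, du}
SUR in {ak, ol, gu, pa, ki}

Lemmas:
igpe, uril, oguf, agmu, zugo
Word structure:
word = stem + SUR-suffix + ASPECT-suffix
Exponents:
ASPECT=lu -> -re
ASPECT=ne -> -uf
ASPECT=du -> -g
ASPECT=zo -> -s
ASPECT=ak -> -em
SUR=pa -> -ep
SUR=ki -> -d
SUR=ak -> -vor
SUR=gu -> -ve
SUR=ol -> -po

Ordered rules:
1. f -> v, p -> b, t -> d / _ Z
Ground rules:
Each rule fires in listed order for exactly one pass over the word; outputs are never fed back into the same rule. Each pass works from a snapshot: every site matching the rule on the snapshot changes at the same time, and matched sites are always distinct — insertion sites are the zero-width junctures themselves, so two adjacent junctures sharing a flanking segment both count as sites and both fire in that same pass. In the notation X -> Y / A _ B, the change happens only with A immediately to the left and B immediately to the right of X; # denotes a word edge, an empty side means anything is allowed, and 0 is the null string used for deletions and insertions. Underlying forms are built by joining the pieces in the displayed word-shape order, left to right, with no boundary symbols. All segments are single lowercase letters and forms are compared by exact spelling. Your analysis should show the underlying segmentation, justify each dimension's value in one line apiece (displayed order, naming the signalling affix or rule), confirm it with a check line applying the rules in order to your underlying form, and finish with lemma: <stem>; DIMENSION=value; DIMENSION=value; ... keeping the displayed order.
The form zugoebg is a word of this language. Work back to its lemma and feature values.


underlying: zugo-ep-g
ASPECT=du - signalled by the affix -g
SUR=pa - signalled by the affix -ep
check: zugoepg -> zugoebg
lemma: zugo; ASPECT=du; SUR=pa


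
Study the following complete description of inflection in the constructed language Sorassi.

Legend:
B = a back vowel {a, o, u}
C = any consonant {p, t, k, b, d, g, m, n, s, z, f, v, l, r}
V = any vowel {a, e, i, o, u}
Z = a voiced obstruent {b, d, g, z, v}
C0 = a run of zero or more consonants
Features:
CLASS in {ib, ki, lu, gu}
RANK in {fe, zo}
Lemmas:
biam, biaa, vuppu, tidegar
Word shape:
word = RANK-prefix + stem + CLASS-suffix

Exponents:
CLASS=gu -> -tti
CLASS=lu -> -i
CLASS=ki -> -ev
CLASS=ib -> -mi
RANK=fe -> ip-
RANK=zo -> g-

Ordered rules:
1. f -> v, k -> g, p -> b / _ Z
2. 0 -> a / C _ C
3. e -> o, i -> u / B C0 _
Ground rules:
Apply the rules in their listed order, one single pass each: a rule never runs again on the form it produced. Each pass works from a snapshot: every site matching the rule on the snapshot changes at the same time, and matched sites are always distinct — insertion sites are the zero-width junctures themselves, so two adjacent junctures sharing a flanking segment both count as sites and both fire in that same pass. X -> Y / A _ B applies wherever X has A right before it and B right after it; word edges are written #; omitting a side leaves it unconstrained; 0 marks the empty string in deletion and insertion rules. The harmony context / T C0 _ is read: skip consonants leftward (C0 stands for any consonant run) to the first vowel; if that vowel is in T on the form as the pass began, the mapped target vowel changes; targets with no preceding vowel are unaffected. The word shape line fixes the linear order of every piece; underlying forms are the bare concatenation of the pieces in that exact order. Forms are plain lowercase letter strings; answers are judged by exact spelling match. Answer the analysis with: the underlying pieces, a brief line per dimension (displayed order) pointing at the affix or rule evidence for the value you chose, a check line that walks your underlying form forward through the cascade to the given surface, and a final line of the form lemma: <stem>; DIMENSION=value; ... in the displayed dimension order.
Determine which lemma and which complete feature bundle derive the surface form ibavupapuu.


underlying: ip-vuppu-i
CLASS=lu - signalled by the affix -i
RANK=fe - signalled by the affix ip-
check: ipvuppui -> ibvuppui -> ibavupapui -> ibavupapuu
lemma: vuppu; CLASS=lu; RANK=fe


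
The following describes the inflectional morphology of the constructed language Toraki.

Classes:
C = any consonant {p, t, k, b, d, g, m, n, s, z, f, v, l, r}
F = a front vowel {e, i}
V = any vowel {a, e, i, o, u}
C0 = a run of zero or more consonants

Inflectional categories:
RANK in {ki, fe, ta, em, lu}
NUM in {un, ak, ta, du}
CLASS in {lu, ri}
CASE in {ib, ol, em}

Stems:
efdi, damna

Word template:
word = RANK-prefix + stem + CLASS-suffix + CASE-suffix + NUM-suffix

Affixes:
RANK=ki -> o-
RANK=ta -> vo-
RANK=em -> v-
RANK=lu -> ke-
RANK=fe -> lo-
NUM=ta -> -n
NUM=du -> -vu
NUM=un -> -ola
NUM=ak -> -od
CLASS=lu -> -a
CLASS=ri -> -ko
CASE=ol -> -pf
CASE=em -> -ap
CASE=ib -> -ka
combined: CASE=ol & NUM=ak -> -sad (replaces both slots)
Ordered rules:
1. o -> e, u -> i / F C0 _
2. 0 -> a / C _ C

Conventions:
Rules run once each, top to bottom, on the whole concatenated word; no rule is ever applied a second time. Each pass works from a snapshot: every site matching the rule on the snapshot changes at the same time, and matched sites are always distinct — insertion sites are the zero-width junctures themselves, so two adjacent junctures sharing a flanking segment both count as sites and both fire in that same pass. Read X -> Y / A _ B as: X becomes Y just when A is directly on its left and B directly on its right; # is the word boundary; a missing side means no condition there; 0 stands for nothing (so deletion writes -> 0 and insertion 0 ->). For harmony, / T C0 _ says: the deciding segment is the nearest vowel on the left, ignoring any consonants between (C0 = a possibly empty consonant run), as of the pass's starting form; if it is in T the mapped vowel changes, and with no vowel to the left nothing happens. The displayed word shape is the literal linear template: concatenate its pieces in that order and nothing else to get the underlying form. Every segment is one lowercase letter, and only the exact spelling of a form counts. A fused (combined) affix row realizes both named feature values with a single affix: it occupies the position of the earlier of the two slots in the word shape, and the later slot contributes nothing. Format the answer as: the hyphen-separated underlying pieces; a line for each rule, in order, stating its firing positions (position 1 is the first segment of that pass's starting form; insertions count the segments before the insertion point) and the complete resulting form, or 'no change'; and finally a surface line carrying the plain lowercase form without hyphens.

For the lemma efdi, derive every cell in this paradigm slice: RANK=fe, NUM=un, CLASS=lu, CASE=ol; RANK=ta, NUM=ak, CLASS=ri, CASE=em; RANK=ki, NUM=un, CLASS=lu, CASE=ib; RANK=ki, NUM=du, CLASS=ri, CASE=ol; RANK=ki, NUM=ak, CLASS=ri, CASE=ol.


cell RANK=fe, NUM=un, CLASS=lu, CASE=ol:
underlying: lo-efdi-a-pf-ola
1. o -> e, u -> i / F C0 _: no change
2. 0 -> a / C _ C: inserts after position(s) 4, 8: loefadiapafola
surface: loefadiapafola

cell RANK=ta, NUM=ak, CLASS=ri, CASE=em:
underlying: vo-efdi-ko-ap-od
1. o -> e, u -> i / F C0 _: fires at position(s) 8: voefdikeapod
2. 0 -> a / C _ C: inserts after position(s) 4: voefadikeapod
surface: voefadikeapod

cell RANK=ki, NUM=un, CLASS=lu, CASE=ib:
underlying: o-efdi-a-ka-ola
1. o -> e, u -> i / F C0 _: no change
2. 0 -> a / C _ C: inserts after position(s) 3: oefadiakaola
surface: oefadiakaola

cell RANK=ki, NUM=du, CLASS=ri, CASE=ol:
underlying: o-efdi-ko-pf-vu
1. o -> e, u -> i / F C0 _: fires at position(s) 7: oefdikepfvu
2. 0 -> a / C _ C: inserts after position(s) 3, 8, 9: oefadikepafavu
surface: oefadikepafavu

cell RANK=ki, NUM=ak, CLASS=ri, CASE=ol:
underlying: o-efdi-ko-sad
1. o -> e, u -> i / F C0 _: fires at position(s) 7: oefdikesad
2. 0 -> a / C _ C: inserts after position(s) 3: oefadikesad
surface: oefadikesad


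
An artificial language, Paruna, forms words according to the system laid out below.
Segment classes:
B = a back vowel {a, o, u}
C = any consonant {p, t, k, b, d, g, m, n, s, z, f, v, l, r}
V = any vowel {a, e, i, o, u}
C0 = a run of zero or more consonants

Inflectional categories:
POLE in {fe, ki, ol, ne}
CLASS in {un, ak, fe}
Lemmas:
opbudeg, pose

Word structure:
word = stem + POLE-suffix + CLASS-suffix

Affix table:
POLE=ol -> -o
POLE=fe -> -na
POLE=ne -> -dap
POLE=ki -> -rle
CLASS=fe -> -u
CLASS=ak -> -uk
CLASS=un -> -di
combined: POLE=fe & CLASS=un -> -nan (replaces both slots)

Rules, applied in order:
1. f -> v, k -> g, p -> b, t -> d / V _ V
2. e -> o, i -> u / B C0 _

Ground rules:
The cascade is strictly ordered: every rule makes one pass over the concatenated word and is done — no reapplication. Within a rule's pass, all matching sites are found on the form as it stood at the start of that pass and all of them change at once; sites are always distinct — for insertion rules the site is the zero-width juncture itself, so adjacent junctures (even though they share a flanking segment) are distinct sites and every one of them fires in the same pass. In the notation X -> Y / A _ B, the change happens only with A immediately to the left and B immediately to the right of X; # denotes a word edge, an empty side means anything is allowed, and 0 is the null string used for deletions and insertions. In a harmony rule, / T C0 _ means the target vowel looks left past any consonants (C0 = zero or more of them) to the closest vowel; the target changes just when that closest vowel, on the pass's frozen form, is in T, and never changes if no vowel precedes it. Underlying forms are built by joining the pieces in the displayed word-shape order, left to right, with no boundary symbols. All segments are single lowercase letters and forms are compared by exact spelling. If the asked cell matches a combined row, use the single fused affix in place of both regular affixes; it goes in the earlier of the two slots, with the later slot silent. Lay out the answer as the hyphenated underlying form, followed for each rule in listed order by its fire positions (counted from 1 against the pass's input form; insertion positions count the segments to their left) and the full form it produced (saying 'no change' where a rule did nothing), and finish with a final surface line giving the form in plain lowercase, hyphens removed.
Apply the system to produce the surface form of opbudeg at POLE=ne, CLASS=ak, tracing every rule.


underlying: opbudeg-dap-uk
1. f -> v, k -> g, p -> b, t -> d / V _ V: fires at position(s) 10: opbudegdabuk
2. e -> o, i -> u / B C0 _: fires at position(s) 6: opbudogdabuk
surface: opbudogdabuk


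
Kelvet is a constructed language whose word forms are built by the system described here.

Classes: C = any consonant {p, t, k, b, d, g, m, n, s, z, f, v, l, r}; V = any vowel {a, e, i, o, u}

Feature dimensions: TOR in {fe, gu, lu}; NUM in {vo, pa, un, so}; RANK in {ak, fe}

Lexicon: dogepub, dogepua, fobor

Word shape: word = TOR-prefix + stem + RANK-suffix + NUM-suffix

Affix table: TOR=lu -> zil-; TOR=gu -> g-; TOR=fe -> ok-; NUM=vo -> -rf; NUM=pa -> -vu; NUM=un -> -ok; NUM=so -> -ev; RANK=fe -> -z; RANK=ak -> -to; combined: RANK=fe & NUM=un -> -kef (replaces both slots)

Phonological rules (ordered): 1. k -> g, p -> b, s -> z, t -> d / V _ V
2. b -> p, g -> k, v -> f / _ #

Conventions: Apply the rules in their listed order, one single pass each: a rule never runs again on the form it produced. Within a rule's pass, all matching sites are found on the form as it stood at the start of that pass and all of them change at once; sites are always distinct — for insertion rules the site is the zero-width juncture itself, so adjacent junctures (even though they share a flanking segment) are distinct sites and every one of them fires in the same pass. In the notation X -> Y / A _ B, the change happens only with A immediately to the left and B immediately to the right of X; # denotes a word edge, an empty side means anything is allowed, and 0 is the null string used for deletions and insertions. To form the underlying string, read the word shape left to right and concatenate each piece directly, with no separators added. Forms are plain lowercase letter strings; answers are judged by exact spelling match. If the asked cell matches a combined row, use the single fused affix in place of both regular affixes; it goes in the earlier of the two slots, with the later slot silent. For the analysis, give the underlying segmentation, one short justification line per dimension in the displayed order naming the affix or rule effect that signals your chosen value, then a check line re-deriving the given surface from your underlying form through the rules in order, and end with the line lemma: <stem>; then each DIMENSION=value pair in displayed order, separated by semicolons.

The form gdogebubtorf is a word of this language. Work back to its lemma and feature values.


underlying: g-dogepub-to-rf
TOR=gu - signalled by the affix g-
NUM=vo - signalled by the affix -rf
RANK=ak - signalled by the affix -to
check: gdogepubtorf -> gdogebubtorf -> gdogebubtorf
lemma: dogepub; TOR=gu; NUM=vo; RANK=ak
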